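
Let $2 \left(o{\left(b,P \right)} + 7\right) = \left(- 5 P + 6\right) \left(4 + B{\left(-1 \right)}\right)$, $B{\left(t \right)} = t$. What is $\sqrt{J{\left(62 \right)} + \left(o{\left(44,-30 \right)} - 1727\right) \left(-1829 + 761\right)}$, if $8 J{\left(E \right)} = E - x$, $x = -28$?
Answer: $\frac{3 \sqrt{712005}}{2} \approx 1265.7$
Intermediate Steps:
$o{\left(b,P \right)} = 2 - \frac{15 P}{2}$ ($o{\left(b,P \right)} = -7 + \frac{\left(- 5 P + 6\right) \left(4 - 1\right)}{2} = -7 + \frac{\left(6 - 5 P\right) 3}{2} = -7 + \frac{18 - 15 P}{2} = -7 - \left(-9 + \frac{15 P}{2}\right) = 2 - \frac{15 P}{2}$)
$J{\left(E \right)} = \frac{7}{2} + \frac{E}{8}$ ($J{\left(E \right)} = \frac{E - -28}{8} = \frac{E + 28}{8} = \frac{28 + E}{8} = \frac{7}{2} + \frac{E}{8}$)
$\sqrt{J{\left(62 \right)} + \left(o{\left(44,-30 \right)} - 1727\right) \left(-1829 + 761\right)} = \sqrt{\left(\frac{7}{2} + \frac{1}{8} \cdot 62\right) + \left(\left(2 - -225\right) - 1727\right) \left(-1829 + 761\right)} = \sqrt{\left(\frac{7}{2} + \frac{31}{4}\right) + \left(\left(2 + 225\right) - 1727\right) \left(-1068\right)} = \sqrt{\frac{45}{4} + \left(227 - 1727\right) \left(-1068\right)} = \sqrt{\frac{45}{4} - -1602000} = \sqrt{\frac{45}{4} + 1602000} = \sqrt{\frac{6408045}{4}} = \frac{3 \sqrt{712005}}{2}$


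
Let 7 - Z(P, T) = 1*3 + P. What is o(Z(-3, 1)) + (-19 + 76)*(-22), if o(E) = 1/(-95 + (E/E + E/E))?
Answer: -116623/93 ≈ -1254.0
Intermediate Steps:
Z(P, T) = 4 - P (Z(P, T) = 7 - (1*3 + P) = 7 - (3 + P) = 7 + (-3 - P) = 4 - P)
o(E) = -1/93 (o(E) = 1/(-95 + (1 + 1)) = 1/(-95 + 2) = 1/(-93) = -1/93)
o(Z(-3, 1)) + (-19 + 76)*(-22) = -1/93 + (-19 + 76)*(-22) = -1/93 + 57*(-22) = -1/93 - 1254 = -116623/93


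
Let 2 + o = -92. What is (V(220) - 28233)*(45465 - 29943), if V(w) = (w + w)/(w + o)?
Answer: -9201746866/21 ≈ -4.3818e+8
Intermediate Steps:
o = -94 (o = -2 - 92 = -94)
V(w) = 2*w/(-94 + w) (V(w) = (w + w)/(w - 94) = (2*w)/(-94 + w) = 2*w/(-94 + w))
(V(220) - 28233)*(45465 - 29943) = (2*220/(-94 + 220) - 28233)*(45465 - 29943) = (2*220/126 - 28233)*15522 = (2*220*(1/126) - 28233)*15522 = (220/63 - 28233)*15522 = -1778459/63*15522 = -9201746866/21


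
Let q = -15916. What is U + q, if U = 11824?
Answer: -4092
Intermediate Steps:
U + q = 11824 - 15916 = -4092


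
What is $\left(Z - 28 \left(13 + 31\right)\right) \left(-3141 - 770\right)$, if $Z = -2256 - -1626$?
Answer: $7282282$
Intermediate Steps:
$Z = -630$ ($Z = -2256 + 1626 = -630$)
$\left(Z - 28 \left(13 + 31\right)\right) \left(-3141 - 770\right) = \left(-630 - 28 \left(13 + 31\right)\right) \left(-3141 - 770\right) = \left(-630 - 1232\right) \left(-3911\right) = \left(-1862\right) \left(-3911\right) = 7282282$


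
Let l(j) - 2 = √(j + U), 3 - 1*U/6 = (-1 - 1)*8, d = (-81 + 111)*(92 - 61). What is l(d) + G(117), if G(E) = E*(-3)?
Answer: -349 + 6*√29 ≈ -316.69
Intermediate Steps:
d = 930 (d = 30*31 = 930)
U = 114 (U = 18 - 6*(-1 - 1)*8 = 18 - (-12)*8 = 18 - 6*(-16) = 18 + 96 = 114)
G(E) = -3*E
l(j) = 2 + √(114 + j) (l(j) = 2 + √(j + 114) = 2 + √(114 + j))
l(d) + G(117) = (2 + √(114 + 930)) - 3*117 = (2 + √1044) - 351 = (2 + 6*√29) - 351 = -349 + 6*√29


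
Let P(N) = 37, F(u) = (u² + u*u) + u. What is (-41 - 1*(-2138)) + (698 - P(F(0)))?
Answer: 2758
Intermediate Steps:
F(u) = u + 2*u² (F(u) = (u² + u²) + u = 2*u² + u = u + 2*u²)
(-41 - 1*(-2138)) + (698 - P(F(0))) = (-41 - 1*(-2138)) + (698 - 1*37) = (-41 + 2138) + (698 - 37) = 2097 + 661 = 2758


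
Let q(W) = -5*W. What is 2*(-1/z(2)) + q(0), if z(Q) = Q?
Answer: -1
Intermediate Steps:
2*(-1/z(2)) + q(0) = 2*(-1/2) - 5*0 = 2*(-1*1/2) + 0 = 2*(-1/2) + 0 = -1 + 0 = -1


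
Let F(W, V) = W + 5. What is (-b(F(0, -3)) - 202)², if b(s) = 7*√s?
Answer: 41049 + 2828*√5 ≈ 47373.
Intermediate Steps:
F(W, V) = 5 + W
(-b(F(0, -3)) - 202)² = (-7*√(5 + 0) - 202)² = (-7*√5 - 202)² = (-202 - 7*√5)²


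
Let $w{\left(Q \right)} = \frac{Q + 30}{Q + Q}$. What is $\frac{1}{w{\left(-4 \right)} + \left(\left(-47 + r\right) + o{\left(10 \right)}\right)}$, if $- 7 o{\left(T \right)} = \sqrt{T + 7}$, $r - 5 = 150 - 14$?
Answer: $\frac{71148}{6456409} + \frac{112 \sqrt{17}}{6456409} \approx 0.011091$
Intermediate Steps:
$w{\left(Q \right)} = \frac{30 + Q}{2 Q}$
$r = 141$ ($r = 5 + \left(150 - 14\right) = 5 + 136 = 141$)
$o{\left(T \right)} = - \frac{\sqrt{7 + T}}{7}$ ($o{\left(T \right)} = - \frac{\sqrt{T + 7}}{7} = - \frac{\sqrt{7 + T}}{7}$)
$\frac{1}{w{\left(-4 \right)} + \left(\left(-47 + r\right) + o{\left(10 \right)}\right)} = \frac{1}{\frac{30 - 4}{2 \left(-4\right)} + \left(\left(-47 + 141\right) - \frac{\sqrt{7 + 10}}{7}\right)} = \frac{1}{\frac{1}{2} \left(- \frac{1}{4}\right) 26 + \left(94 - \frac{\sqrt{17}}{7}\right)} = \frac{1}{- \frac{13}{4} + \left(94 - \frac{\sqrt{17}}{7}\right)} = \frac{1}{\frac{363}{4} - \frac{\sqrt{17}}{7}}$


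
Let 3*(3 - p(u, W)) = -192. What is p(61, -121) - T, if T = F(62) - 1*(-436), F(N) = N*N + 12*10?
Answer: -4333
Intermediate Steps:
F(N) = 120 + N**2 (F(N) = N**2 + 120 = 120 + N**2)
p(u, W) = 67 (p(u, W) = 3 - 1/3*(-192) = 3 + 64 = 67)
T = 4400 (T = (120 + 62**2) - 1*(-436) = (120 + 3844) + 436 = 3964 + 436 = 4400)
p(61, -121) - T = 67 - 1*4400 = 67 - 4400 = -4333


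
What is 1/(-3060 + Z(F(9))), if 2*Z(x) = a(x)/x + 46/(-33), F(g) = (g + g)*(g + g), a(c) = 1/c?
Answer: -2309472/7068593941 ≈ -0.00032672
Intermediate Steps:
F(g) = 4*g² (F(g) = (2*g)*(2*g) = 4*g²)
Z(x) = -23/33 + 1/(2*x²) (Z(x) = (1/(x*x) + 46/(-33))/2 = (x⁻² + 46*(-1/33))/2 = (x⁻² - 46/33)/2 = (-46/33 + x⁻²)/2 = -23/33 + 1/(2*x²))
1/(-3060 + Z(F(9))) = 1/(-3060 + (-23/33 + 1/(2*(4*9²)²))) = 1/(-3060 + (-23/33 + 1/(2*(4*81)²))) = 1/(-3060 + (-23/33 + (½)/324²)) = 1/(-3060 + (-23/33 + (½)*(1/104976))) = 1/(-3060 + (-23/33 + 1/209952)) = 1/(-3060 - 1609621/2309472) = 1/(-7068593941/2309472) = -2309472/7068593941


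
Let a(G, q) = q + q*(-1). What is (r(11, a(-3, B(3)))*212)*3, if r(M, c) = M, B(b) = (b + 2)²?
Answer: 6996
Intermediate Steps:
B(b) = (2 + b)²
a(G, q) = 0 (a(G, q) = q - q = 0)
(r(11, a(-3, B(3)))*212)*3 = (11*212)*3 = 2332*3 = 6996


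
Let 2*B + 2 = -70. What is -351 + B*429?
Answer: -15795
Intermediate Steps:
B = -36 (B = -1 + (1/2)*(-70) = -1 - 35 = -36)
-351 + B*429 = -351 - 36*429 = -351 - 15444 = -15795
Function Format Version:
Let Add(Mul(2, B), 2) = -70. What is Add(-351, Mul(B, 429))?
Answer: -15795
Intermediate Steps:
B = -36 (B = Add(-1, Mul(Rational(1, 2), -70)) = Add(-1, -35) = -36)
Add(-351, Mul(B, 429)) = Add(-351, Mul(-36, 429)) = Add(-351, -15444) = -15795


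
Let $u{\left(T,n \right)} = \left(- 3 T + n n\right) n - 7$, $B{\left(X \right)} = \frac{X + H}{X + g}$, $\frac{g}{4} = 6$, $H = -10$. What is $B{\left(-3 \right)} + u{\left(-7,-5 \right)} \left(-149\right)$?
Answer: $\frac{741560}{21} \approx 35312.0$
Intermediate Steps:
$g = 24$ ($g = 4 \cdot 6 = 24$)
$B{\left(X \right)} = \frac{-10 + X}{24 + X}$ ($B{\left(X \right)} = \frac{X - 10}{X + 24} = \frac{-10 + X}{24 + X}$)
$u{\left(T,n \right)} = -7 + n \left(n^{2} - 3 T\right)$ ($u{\left(T,n \right)} = \left(- 3 T + n^{2}\right) n - 7 = \left(n^{2} - 3 T\right) n - 7 = n \left(n^{2} - 3 T\right) - 7 = -7 + n \left(n^{2} - 3 T\right)$)
$B{\left(-3 \right)} + u{\left(-7,-5 \right)} \left(-149\right) = \frac{-10 - 3}{24 - 3} + \left(-7 + \left(-5\right)^{3} - \left(-21\right) \left(-5\right)\right) \left(-149\right) = \frac{1}{21} \left(-13\right) + \left(-7 - 125 - 105\right) \left(-149\right) = \frac{1}{21} \left(-13\right) - -35313 = - \frac{13}{21} + 35313 = \frac{741560}{21}$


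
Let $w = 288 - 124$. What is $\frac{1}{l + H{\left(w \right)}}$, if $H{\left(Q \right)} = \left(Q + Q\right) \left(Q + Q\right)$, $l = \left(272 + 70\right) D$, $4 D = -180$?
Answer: $\frac{1}{92194} \approx 1.0847 \cdot 10^{-5}$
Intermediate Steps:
$D = -45$ ($D = \frac{1}{4} \left(-180\right) = -45$)
$w = 164$
$l = -15390$ ($l = \left(272 + 70\right) \left(-45\right) = 342 \left(-45\right) = -15390$)
$H{\left(Q \right)} = 4 Q^{2}$ ($H{\left(Q \right)} = 2 Q 2 Q = 4 Q^{2}$)
$\frac{1}{l + H{\left(w \right)}} = \frac{1}{-15390 + 4 \cdot 164^{2}} = \frac{1}{-15390 + 4 \cdot 26896} = \frac{1}{-15390 + 107584} = \frac{1}{92194}$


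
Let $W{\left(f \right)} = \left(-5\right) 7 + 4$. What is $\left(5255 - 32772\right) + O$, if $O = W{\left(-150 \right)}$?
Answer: $-27548$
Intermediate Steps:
$W{\left(f \right)} = -31$ ($W{\left(f \right)} = -35 + 4 = -31$)
$O = -31$
$\left(5255 - 32772\right) + O = \left(5255 - 32772\right) - 31 = -27517 - 31 = -27548$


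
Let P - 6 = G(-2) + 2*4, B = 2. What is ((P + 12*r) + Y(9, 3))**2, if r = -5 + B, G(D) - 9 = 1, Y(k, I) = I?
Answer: 81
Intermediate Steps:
G(D) = 10 (G(D) = 9 + 1 = 10)
r = -3 (r = -5 + 2 = -3)
P = 24 (P = 6 + (10 + 2*4) = 6 + (10 + 8) = 6 + 18 = 24)
((P + 12*r) + Y(9, 3))**2 = ((24 + 12*(-3)) + 3)**2 = ((24 - 36) + 3)**2 = (-12 + 3)**2 = (-9)**2 = 81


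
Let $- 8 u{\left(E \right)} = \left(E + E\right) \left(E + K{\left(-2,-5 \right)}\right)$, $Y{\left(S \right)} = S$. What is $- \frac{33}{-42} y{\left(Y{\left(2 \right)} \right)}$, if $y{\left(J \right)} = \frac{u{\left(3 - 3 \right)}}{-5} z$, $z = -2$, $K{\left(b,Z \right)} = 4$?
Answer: $0$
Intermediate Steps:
$u{\left(E \right)} = - \frac{E \left(4 + E\right)}{4}$ ($u{\left(E \right)} = - \frac{\left(E + E\right) \left(E + 4\right)}{8} = - \frac{2 E \left(4 + E\right)}{8} = - \frac{E \left(4 + E\right)}{4}$)
$y{\left(J \right)} = 0$ ($y{\left(J \right)} = \frac{\left(- \frac{1}{4}\right) \left(3 - 3\right) \left(4 + \left(3 - 3\right)\right)}{-5} \left(-2\right) = \left(- \frac{1}{4}\right) 0 \left(4 + 0\right) \left(- \frac{1}{5}\right) \left(-2\right) = \left(- \frac{1}{4}\right) 0 \cdot 4 \left(- \frac{1}{5}\right) \left(-2\right) = 0 \left(- \frac{1}{5}\right) \left(-2\right) = 0 \left(-2\right) = 0$)
$- \frac{33}{-42} y{\left(Y{\left(2 \right)} \right)} = - \frac{33}{-42} \cdot 0 = \left(-33\right) \left(- \frac{1}{42}\right) 0 = \frac{11}{14} \cdot 0 = 0$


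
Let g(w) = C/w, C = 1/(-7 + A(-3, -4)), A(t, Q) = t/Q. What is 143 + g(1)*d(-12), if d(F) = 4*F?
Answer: 3767/25 ≈ 150.68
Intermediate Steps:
C = -4/25 (C = 1/(-7 - 3/(-4)) = 1/(-7 - 3*(-1/4)) = 1/(-7 + 3/4) = 1/(-25/4) = -4/25 ≈ -0.16000)
g(w) = -4/(25*w)
143 + g(1)*d(-12) = 143 + (-4/25/1)*(4*(-12)) = 143 - 4/25*1*(-48) = 143 - 4/25*(-48) = 143 + 192/25 = 3767/25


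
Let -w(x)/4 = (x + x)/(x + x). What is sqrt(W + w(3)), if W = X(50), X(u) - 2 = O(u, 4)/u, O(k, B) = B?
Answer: 4*I*sqrt(3)/5 ≈ 1.3856*I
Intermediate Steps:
X(u) = 2 + 4/u
W = 52/25 (W = 2 + 4/50 = 2 + 4*(1/50) = 2 + 2/25 = 52/25 ≈ 2.0800)
w(x) = -4 (w(x) = -4*(x + x)/(x + x) = -4*2*x/(2*x) = -4*2*x*1/(2*x) = -4*1 = -4)
sqrt(W + w(3)) = sqrt(52/25 - 4) = sqrt(-48/25) = 4*I*sqrt(3)/5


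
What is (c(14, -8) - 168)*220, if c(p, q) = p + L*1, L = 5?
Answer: -32780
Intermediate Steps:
c(p, q) = 5 + p (c(p, q) = p + 5*1 = p + 5 = 5 + p)
(c(14, -8) - 168)*220 = ((5 + 14) - 168)*220 = (19 - 168)*220 = -149*220 = -32780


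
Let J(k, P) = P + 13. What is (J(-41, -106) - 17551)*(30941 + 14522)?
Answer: -802149172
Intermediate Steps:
J(k, P) = 13 + P
(J(-41, -106) - 17551)*(30941 + 14522) = ((13 - 106) - 17551)*(30941 + 14522) = (-93 - 17551)*45463 = -17644*45463 = -802149172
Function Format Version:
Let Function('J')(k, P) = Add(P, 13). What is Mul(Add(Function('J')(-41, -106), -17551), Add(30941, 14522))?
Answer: -802149172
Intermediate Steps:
Function('J')(k, P) = Add(13, P)
Mul(Add(Function('J')(-41, -106), -17551), Add(30941, 14522)) = Mul(Add(Add(13, -106), -17551), Add(30941, 14522)) = Mul(Add(-93, -17551), 45463) = Mul(-17644, 45463) = -802149172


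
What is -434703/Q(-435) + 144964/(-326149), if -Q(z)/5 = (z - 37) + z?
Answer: -142435360487/1479085715 ≈ -96.300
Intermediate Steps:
Q(z) = 185 - 10*z (Q(z) = -5*((z - 37) + z) = -5*((-37 + z) + z) = -5*(-37 + 2*z) = 185 - 10*z)
-434703/Q(-435) + 144964/(-326149) = -434703/(185 - 10*(-435)) + 144964/(-326149) = -434703/(185 + 4350) + 144964*(-1/326149) = -434703/4535 - 144964/326149 = -142435360487/1479085715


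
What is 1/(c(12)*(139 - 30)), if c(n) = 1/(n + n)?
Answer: 24/109 ≈ 0.22018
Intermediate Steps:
c(n) = 1/(2*n)
1/(c(12)*(139 - 30)) = 1/(((1/2)/12)*(139 - 30)) = 1/(((1/2)*(1/12))*109) = 1/((1/24)*109) = 1/(109/24) = 24/109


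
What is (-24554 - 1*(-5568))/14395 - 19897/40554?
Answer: -1056375559/583774830 ≈ -1.8096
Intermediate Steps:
(-24554 - 1*(-5568))/14395 - 19897/40554 = (-24554 + 5568)*(1/14395) - 19897*1/40554 = -18986*1/14395 - 19897/40554 = -18986/14395 - 19897/40554 = -1056375559/583774830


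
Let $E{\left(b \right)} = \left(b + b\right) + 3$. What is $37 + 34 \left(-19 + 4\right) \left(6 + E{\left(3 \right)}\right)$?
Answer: $-7613$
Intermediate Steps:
$E{\left(b \right)} = 3 + 2 b$ ($E{\left(b \right)} = 2 b + 3 = 3 + 2 b$)
$37 + 34 \left(-19 + 4\right) \left(6 + E{\left(3 \right)}\right) = 37 + 34 \left(-19 + 4\right) \left(6 + \left(3 + 2 \cdot 3\right)\right) = 37 + 34 \left(- 15 \left(6 + \left(3 + 6\right)\right)\right) = 37 + 34 \left(- 15 \left(6 + 9\right)\right) = 37 + 34 \left(\left(-15\right) 15\right) = 37 + 34 \left(-225\right) = 37 - 7650 = -7613$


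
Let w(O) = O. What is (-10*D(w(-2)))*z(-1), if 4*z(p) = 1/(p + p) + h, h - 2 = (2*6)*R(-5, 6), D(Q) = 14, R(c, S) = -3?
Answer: 2415/2 ≈ 1207.5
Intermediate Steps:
h = -34 (h = 2 + (2*6)*(-3) = 2 + 12*(-3) = 2 - 36 = -34)
z(p) = -17/2 + 1/(8*p) (z(p) = (1/(p + p) - 34)/4 = (1/(2*p) - 34)/4 = (-34 + 1/(2*p))/4 = -17/2 + 1/(8*p))
(-10*D(w(-2)))*z(-1) = (-10*14)*((⅛)*(1 - 68*(-1))/(-1)) = -35*(-1)*(1 + 68)/2 = -35*(-1)*69/2 = -140*(-69/8) = 2415/2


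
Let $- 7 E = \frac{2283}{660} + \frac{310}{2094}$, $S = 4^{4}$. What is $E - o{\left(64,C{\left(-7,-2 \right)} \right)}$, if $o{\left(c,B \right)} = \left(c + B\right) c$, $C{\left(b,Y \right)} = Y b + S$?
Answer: $- \frac{34467065747}{1612380} \approx -21377.0$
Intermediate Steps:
$S = 256$
$C{\left(b,Y \right)} = 256 + Y b$ ($C{\left(b,Y \right)} = Y b + 256 = 256 + Y b$)
$o{\left(c,B \right)} = c \left(B + c\right)$ ($o{\left(c,B \right)} = \left(B + c\right) c = c \left(B + c\right)$)
$E = - \frac{830867}{1612380}$ ($E = - \frac{\frac{2283}{660} + \frac{310}{2094}}{7} = - \frac{2283 \cdot \frac{1}{660} + 310 \cdot \frac{1}{2094}}{7} = - \frac{\frac{761}{220} + \frac{155}{1047}}{7} = \left(- \frac{1}{7}\right) \frac{830867}{230340} = - \frac{830867}{1612380} \approx -0.5153$)
$E - o{\left(64,C{\left(-7,-2 \right)} \right)} = - \frac{830867}{1612380} - 64 \left(\left(256 - -14\right) + 64\right) = - \frac{830867}{1612380} - 64 \left(\left(256 + 14\right) + 64\right) = - \frac{830867}{1612380} - 64 \left(270 + 64\right) = - \frac{830867}{1612380} - 64 \cdot 334 = - \frac{830867}{1612380} - 21376 = - \frac{34467065747}{1612380}$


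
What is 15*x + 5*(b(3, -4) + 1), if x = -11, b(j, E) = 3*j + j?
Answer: -100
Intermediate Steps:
b(j, E) = 4*j
15*x + 5*(b(3, -4) + 1) = 15*(-11) + 5*(4*3 + 1) = -165 + 5*(12 + 1) = -165 + 5*13 = -165 + 65 = -100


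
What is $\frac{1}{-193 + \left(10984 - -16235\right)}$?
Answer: $\frac{1}{27026} \approx 3.7001 \cdot 10^{-5}$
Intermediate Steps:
$\frac{1}{-193 + \left(10984 - -16235\right)} = \frac{1}{-193 + \left(10984 + 16235\right)} = \frac{1}{-193 + 27219} = \frac{1}{27026}$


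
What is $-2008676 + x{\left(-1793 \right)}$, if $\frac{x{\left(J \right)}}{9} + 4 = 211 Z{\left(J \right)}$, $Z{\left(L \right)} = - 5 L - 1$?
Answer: $15013924$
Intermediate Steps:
$Z{\left(L \right)} = -1 - 5 L$
$x{\left(J \right)} = -1935 - 9495 J$ ($x{\left(J \right)} = -36 + 9 \cdot 211 \left(-1 - 5 J\right) = -36 + 9 \left(-211 - 1055 J\right) = -36 - \left(1899 + 9495 J\right) = -1935 - 9495 J$)
$-2008676 + x{\left(-1793 \right)} = -2008676 - -17022600 = -2008676 + \left(-1935 + 17024535\right) = -2008676 + 17022600 = 15013924$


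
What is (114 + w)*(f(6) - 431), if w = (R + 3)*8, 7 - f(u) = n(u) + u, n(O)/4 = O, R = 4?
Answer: -77180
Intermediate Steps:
n(O) = 4*O
f(u) = 7 - 5*u (f(u) = 7 - (4*u + u) = 7 - 5*u)
w = 56 (w = (4 + 3)*8 = 7*8 = 56)
(114 + w)*(f(6) - 431) = (114 + 56)*((7 - 5*6) - 431) = 170*((7 - 30) - 431) = 170*(-23 - 431) = 170*(-454) = -77180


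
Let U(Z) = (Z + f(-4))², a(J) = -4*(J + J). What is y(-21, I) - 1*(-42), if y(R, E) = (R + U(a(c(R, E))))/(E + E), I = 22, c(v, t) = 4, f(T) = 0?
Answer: 2851/44 ≈ 64.795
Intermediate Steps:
a(J) = -8*J
U(Z) = Z² (U(Z) = (Z + 0)² = Z²)
y(R, E) = (1024 + R)/(2*E) (y(R, E) = (R + (-8*4)²)/(E + E) = (R + (-32)²)/((2*E)) = (R + 1024)*(1/(2*E)) = (1024 + R)*(1/(2*E)) = (1024 + R)/(2*E))
y(-21, I) - 1*(-42) = (½)*(1024 - 21)/22 - 1*(-42) = (½)*(1/22)*1003 + 42 = 1003/44 + 42 = 2851/44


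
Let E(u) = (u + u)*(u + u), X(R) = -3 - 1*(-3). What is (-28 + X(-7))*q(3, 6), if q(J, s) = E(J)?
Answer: -1008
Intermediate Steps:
X(R) = 0 (X(R) = -3 + 3 = 0)
E(u) = 4*u² (E(u) = (2*u)*(2*u) = 4*u²)
q(J, s) = 4*J²
(-28 + X(-7))*q(3, 6) = (-28 + 0)*(4*3²) = -112*9 = -28*36 = -1008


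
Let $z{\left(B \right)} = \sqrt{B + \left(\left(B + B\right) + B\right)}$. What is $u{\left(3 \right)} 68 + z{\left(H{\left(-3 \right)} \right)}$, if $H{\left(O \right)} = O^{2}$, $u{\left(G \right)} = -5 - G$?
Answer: $-538$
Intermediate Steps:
$z{\left(B \right)} = 2 \sqrt{B}$ ($z{\left(B \right)} = \sqrt{B + \left(2 B + B\right)} = \sqrt{B + 3 B} = \sqrt{4 B} = 2 \sqrt{B}$)
$u{\left(3 \right)} 68 + z{\left(H{\left(-3 \right)} \right)} = \left(-5 - 3\right) 68 + 2 \sqrt{\left(-3\right)^{2}} = \left(-5 - 3\right) 68 + 2 \sqrt{9} = \left(-8\right) 68 + 2 \cdot 3 = -544 + 6 = -538$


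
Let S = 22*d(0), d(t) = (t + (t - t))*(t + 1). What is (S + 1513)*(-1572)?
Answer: -2378436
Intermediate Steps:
d(t) = t*(1 + t) (d(t) = (t + 0)*(1 + t) = t*(1 + t))
S = 0 (S = 22*(0*(1 + 0)) = 22*(0*1) = 22*0 = 0)
(S + 1513)*(-1572) = (0 + 1513)*(-1572) = 1513*(-1572) = -2378436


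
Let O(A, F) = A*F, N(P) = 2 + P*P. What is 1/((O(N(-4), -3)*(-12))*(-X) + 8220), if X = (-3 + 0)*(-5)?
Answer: -1/1500 ≈ -0.00066667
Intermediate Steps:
X = 15 (X = -3*(-5) = 15)
N(P) = 2 + P**2
1/((O(N(-4), -3)*(-12))*(-X) + 8220) = 1/((((2 + (-4)**2)*(-3))*(-12))*(-1*15) + 8220) = 1/((((2 + 16)*(-3))*(-12))*(-15) + 8220) = 1/(((18*(-3))*(-12))*(-15) + 8220) = 1/(-54*(-12)*(-15) + 8220) = 1/(648*(-15) + 8220) = 1/(-9720 + 8220) = 1/(-1500) = -1/1500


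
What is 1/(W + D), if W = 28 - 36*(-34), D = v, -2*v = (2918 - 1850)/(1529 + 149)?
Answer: 839/1050161 ≈ 0.00079892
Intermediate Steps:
v = -267/839 (v = -(2918 - 1850)/(2*(1529 + 149)) = -534/1678 = -½*534/839 = -267/839 ≈ -0.31824)
D = -267/839 ≈ -0.31824
W = 1252 (W = 28 + 1224 = 1252)
1/(W + D) = 1/(1252 - 267/839) = 1/(1050161/839) = 839/1050161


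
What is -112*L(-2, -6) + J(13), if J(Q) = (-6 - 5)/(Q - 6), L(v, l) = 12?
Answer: -9419/7 ≈ -1345.6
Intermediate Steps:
J(Q) = -11/(-6 + Q)
-112*L(-2, -6) + J(13) = -112*12 - 11/(-6 + 13) = -1344 - 11/7 = -9419/7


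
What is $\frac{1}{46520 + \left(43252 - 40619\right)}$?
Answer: $\frac{1}{49153} \approx 2.0345 \cdot 10^{-5}$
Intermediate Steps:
$\frac{1}{46520 + \left(43252 - 40619\right)} = \frac{1}{46520 + 2633} = \frac{1}{49153}$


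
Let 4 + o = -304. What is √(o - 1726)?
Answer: 3*I*√226 ≈ 45.1*I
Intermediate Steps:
o = -308 (o = -4 - 304 = -308)
√(o - 1726) = √(-308 - 1726) = √(-2034) = 3*I*√226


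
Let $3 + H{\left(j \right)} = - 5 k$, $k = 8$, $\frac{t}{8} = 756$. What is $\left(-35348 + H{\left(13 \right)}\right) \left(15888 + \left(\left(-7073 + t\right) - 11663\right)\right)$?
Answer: $-113251200$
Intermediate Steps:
$t = 6048$ ($t = 8 \cdot 756 = 6048$)
$H{\left(j \right)} = -43$ ($H{\left(j \right)} = -3 - 40 = -43$)
$\left(-35348 + H{\left(13 \right)}\right) \left(15888 + \left(\left(-7073 + t\right) - 11663\right)\right) = \left(-35348 - 43\right) \left(15888 + \left(\left(-7073 + 6048\right) - 11663\right)\right) = - 35391 \left(15888 - 12688\right) = \left(-35391\right) 3200 = -113251200$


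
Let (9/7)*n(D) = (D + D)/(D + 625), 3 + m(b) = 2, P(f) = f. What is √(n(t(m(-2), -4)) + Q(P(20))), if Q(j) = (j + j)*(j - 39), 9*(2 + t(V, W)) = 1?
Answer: I*√13444814779/4206 ≈ 27.568*I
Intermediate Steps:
m(b) = -1 (m(b) = -3 + 2 = -1)
t(V, W) = -17/9 (t(V, W) = -2 + (⅑)*1 = -2 + ⅑ = -17/9)
n(D) = 14*D/(9*(625 + D)) (n(D) = 7*((D + D)/(D + 625))/9 = 7*((2*D)/(625 + D))/9 = 7*(2*D/(625 + D))/9 = 14*D/(9*(625 + D)))
Q(j) = 2*j*(-39 + j) (Q(j) = (2*j)*(-39 + j) = 2*j*(-39 + j))
√(n(t(m(-2), -4)) + Q(P(20))) = √((14/9)*(-17/9)/(625 - 17/9) + 2*20*(-39 + 20)) = √((14/9)*(-17/9)/(5608/9) + 2*20*(-19)) = √((14/9)*(-17/9)*(9/5608) - 760) = √(-119/25236 - 760) = √(-19179479/25236) = I*√13444814779/4206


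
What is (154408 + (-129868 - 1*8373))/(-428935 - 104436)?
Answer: -16167/533371 ≈ -0.030311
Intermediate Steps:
(154408 + (-129868 - 1*8373))/(-428935 - 104436) = (154408 + (-129868 - 8373))/(-533371) = (154408 - 138241)*(-1/533371) = 16167*(-1/533371) = -16167/533371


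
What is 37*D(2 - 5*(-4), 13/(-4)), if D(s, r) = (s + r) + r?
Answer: 1147/2 ≈ 573.50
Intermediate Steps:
D(s, r) = s + 2*r (D(s, r) = (r + s) + r = s + 2*r)
37*D(2 - 5*(-4), 13/(-4)) = 37*((2 - 5*(-4)) + 2*(13/(-4))) = 37*((2 + 20) + 2*(13*(-¼))) = 37*(22 + 2*(-13/4)) = 37*(22 - 13/2) = 37*(31/2) = 1147/2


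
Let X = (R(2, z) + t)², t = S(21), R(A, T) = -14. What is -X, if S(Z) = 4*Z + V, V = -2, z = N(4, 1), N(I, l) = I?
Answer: -4624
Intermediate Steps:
z = 4
S(Z) = -2 + 4*Z (S(Z) = 4*Z - 2 = -2 + 4*Z)
t = 82 (t = -2 + 4*21 = -2 + 84 = 82)
X = 4624 (X = (-14 + 82)² = 68² = 4624)
-X = -1*4624 = -4624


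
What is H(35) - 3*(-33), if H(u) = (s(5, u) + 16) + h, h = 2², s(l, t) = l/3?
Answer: 362/3 ≈ 120.67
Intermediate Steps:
s(l, t) = l/3 (s(l, t) = l*(⅓) = l/3)
h = 4
H(u) = 65/3 (H(u) = ((⅓)*5 + 16) + 4 = (5/3 + 16) + 4 = 53/3 + 4 = 65/3)
H(35) - 3*(-33) = 65/3 - 3*(-33) = 65/3 + 99 = 362/3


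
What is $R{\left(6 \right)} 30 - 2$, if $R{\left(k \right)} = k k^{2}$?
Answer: $6478$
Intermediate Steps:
$R{\left(k \right)} = k^{3}$
$R{\left(6 \right)} 30 - 2 = 6^{3} \cdot 30 - 2 = 216 \cdot 30 - 2 = 6480 - 2 = 6478$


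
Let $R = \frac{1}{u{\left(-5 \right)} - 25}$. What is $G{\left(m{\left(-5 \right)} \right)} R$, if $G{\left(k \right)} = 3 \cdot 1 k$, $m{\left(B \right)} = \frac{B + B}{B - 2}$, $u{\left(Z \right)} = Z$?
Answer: $- \frac{1}{7} \approx -0.14286$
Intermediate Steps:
$R = - \frac{1}{30}$ ($R = \frac{1}{-5 - 25} = \frac{1}{-30} = - \frac{1}{30} \approx -0.033333$)
$m{\left(B \right)} = \frac{2 B}{-2 + B}$
$G{\left(k \right)} = 3 k$
$G{\left(m{\left(-5 \right)} \right)} R = 3 \cdot 2 \left(-5\right) \frac{1}{-2 - 5} \left(- \frac{1}{30}\right) = 3 \cdot 2 \left(-5\right) \frac{1}{-7} \left(- \frac{1}{30}\right) = 3 \cdot 2 \left(-5\right) \left(- \frac{1}{7}\right) \left(- \frac{1}{30}\right) = 3 \cdot \frac{10}{7} \left(- \frac{1}{30}\right) = \frac{30}{7} \left(- \frac{1}{30}\right) = - \frac{1}{7}$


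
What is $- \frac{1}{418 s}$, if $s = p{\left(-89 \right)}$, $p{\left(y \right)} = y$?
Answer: $\frac{1}{37202} \approx 2.688 \cdot 10^{-5}$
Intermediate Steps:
$s = -89$
$- \frac{1}{418 s} = - \frac{1}{418 \left(-89\right)} = - \frac{-1}{418 \cdot 89} = \left(-1\right) \left(- \frac{1}{37202}\right) = \frac{1}{37202}$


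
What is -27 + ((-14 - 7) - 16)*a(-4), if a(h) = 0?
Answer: -27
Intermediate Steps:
-27 + ((-14 - 7) - 16)*a(-4) = -27 + ((-14 - 7) - 16)*0 = -27 + (-21 - 16)*0 = -27 - 37*0 = -27 + 0 = -27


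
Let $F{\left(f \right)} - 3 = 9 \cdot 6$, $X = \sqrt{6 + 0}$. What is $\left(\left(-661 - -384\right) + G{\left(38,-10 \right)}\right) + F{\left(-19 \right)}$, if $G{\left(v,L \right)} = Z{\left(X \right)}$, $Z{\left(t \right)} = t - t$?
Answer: $-220$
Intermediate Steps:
$X = \sqrt{6} \approx 2.4495$
$Z{\left(t \right)} = 0$
$G{\left(v,L \right)} = 0$
$F{\left(f \right)} = 57$ ($F{\left(f \right)} = 3 + 9 \cdot 6 = 3 + 54 = 57$)
$\left(\left(-661 - -384\right) + G{\left(38,-10 \right)}\right) + F{\left(-19 \right)} = \left(\left(-661 - -384\right) + 0\right) + 57 = \left(\left(-661 + 384\right) + 0\right) + 57 = \left(-277 + 0\right) + 57 = -277 + 57 = -220$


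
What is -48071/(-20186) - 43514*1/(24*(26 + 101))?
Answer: -182963299/15381732 ≈ -11.895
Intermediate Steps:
-48071/(-20186) - 43514*1/(24*(26 + 101)) = -48071*(-1/20186) - 43514/(127*24) = 48071/20186 - 43514/3048 = 48071/20186 - 43514*1/3048 = 48071/20186 - 21757/1524 = -182963299/15381732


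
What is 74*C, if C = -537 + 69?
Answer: -34632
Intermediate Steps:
C = -468
74*C = 74*(-468) = -34632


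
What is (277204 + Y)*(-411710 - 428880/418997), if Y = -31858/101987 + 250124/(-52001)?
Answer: -253601249343760121869742500/2222119578275039 ≈ -1.1413e+11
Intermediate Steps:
Y = -27166044246/5303425987 (Y = -31858*1/101987 + 250124*(-1/52001) = -31858/101987 - 250124/52001 = -27166044246/5303425987 ≈ -5.1224)
(277204 + Y)*(-411710 - 428880/418997) = (277204 - 27166044246/5303425987)*(-411710 - 428880/418997) = 1470103731256102*(-411710 - 428880*1/418997)/5303425987 = 1470103731256102*(-411710 - 428880/418997)/5303425987 = (1470103731256102/5303425987)*(-172505683750/418997) = -253601249343760121869742500/2222119578275039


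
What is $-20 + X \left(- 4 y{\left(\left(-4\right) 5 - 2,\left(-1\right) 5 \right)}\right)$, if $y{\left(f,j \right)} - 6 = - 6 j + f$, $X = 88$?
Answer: $-4948$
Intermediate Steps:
$y{\left(f,j \right)} = 6 + f - 6 j$ ($y{\left(f,j \right)} = 6 + \left(- 6 j + f\right) = 6 + \left(f - 6 j\right) = 6 + f - 6 j$)
$-20 + X \left(- 4 y{\left(\left(-4\right) 5 - 2,\left(-1\right) 5 \right)}\right) = -20 + 88 \left(- 4 \left(6 - 22 - 6 \left(\left(-1\right) 5\right)\right)\right) = -20 + 88 \left(- 4 \left(6 - 22 - -30\right)\right) = -20 + 88 \left(- 4 \left(6 - 22 + 30\right)\right) = -20 + 88 \left(\left(-4\right) 14\right) = -20 + 88 \left(-56\right) = -20 - 4928 = -4948$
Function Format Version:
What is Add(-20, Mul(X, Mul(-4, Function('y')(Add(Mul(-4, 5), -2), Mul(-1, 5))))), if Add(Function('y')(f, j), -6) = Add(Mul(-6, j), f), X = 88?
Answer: -4948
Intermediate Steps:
Function('y')(f, j) = Add(6, f, Mul(-6, j)) (Function('y')(f, j) = Add(6, Add(Mul(-6, j), f)) = Add(6, Add(f, Mul(-6, j))) = Add(6, f, Mul(-6, j)))
Add(-20, Mul(X, Mul(-4, Function('y')(Add(Mul(-4, 5), -2), Mul(-1, 5))))) = Add(-20, Mul(88, Mul(-4, Add(6, Add(Mul(-4, 5), -2), Mul(-6, Mul(-1, 5)))))) = Add(-20, Mul(88, Mul(-4, Add(6, Add(-20, -2), Mul(-6, -5))))) = Add(-20, Mul(88, Mul(-4, Add(6, -22, 30)))) = Add(-20, Mul(88, Mul(-4, 14))) = Add(-20, Mul(88, -56)) = Add(-20, -4928) = -4948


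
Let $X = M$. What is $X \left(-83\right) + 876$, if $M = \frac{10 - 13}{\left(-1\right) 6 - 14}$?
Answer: $\frac{17271}{20} \approx 863.55$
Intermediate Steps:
$M = \frac{3}{20}$ ($M = - \frac{3}{-6 - 14} = - \frac{3}{-20} = \left(-3\right) \left(- \frac{1}{20}\right) = \frac{3}{20} \approx 0.15$)
$X = \frac{3}{20} \approx 0.15$
$X \left(-83\right) + 876 = \frac{3}{20} \left(-83\right) + 876 = - \frac{249}{20} + 876 = \frac{17271}{20}$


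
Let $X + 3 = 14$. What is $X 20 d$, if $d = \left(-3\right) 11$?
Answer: $-7260$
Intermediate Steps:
$X = 11$ ($X = -3 + 14 = 11$)
$d = -33$
$X 20 d = 11 \cdot 20 \left(-33\right) = 220 \left(-33\right) = -7260$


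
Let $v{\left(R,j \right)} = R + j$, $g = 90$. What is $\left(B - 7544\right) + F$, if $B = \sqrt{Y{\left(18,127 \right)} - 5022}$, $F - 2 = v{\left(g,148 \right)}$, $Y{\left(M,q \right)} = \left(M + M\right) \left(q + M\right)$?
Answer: $-7304 + 3 \sqrt{22} \approx -7289.9$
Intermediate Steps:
$Y{\left(M,q \right)} = 2 M \left(M + q\right)$
$F = 240$ ($F = 2 + \left(90 + 148\right) = 2 + 238 = 240$)
$B = 3 \sqrt{22}$ ($B = \sqrt{2 \cdot 18 \left(18 + 127\right) - 5022} = \sqrt{2 \cdot 18 \cdot 145 - 5022} = \sqrt{5220 - 5022} = \sqrt{198} = 3 \sqrt{22} \approx 14.071$)
$\left(B - 7544\right) + F = \left(3 \sqrt{22} - 7544\right) + 240 = \left(-7544 + 3 \sqrt{22}\right) + 240 = -7304 + 3 \sqrt{22}$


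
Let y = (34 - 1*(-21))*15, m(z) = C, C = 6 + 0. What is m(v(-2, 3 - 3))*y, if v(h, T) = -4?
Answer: 4950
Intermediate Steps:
C = 6
m(z) = 6
y = 825 (y = (34 + 21)*15 = 55*15 = 825)
m(v(-2, 3 - 3))*y = 6*825 = 4950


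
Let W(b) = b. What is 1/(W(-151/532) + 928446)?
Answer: 532/493933121 ≈ 1.0771e-6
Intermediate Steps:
1/(W(-151/532) + 928446) = 1/(-151/532 + 928446) = 1/(493933121/532) = 532/493933121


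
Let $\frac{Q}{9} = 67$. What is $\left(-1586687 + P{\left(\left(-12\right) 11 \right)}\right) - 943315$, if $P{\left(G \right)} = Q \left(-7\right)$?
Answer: $-2534223$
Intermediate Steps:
$Q = 603$ ($Q = 9 \cdot 67 = 603$)
$P{\left(G \right)} = -4221$ ($P{\left(G \right)} = 603 \left(-7\right) = -4221$)
$\left(-1586687 + P{\left(\left(-12\right) 11 \right)}\right) - 943315 = \left(-1586687 - 4221\right) - 943315 = -1590908 - 943315 = -2534223$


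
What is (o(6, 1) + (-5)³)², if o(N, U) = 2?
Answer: 15129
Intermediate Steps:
(o(6, 1) + (-5)³)² = (2 + (-5)³)² = (2 - 125)² = (-123)² = 15129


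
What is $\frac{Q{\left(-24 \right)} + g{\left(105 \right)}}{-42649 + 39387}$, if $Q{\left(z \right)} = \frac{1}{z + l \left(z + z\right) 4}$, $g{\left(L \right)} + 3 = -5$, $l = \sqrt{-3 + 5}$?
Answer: $\frac{24383}{9942576} + \frac{\sqrt{2}}{1242822} \approx 0.0024535$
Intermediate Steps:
$l = \sqrt{2} \approx 1.4142$
$g{\left(L \right)} = -8$ ($g{\left(L \right)} = -3 - 5 = -8$)
$Q{\left(z \right)} = \frac{1}{z + 8 z \sqrt{2}}$ ($Q{\left(z \right)} = \frac{1}{z + \sqrt{2} \left(z + z\right) 4} = \frac{1}{z + \sqrt{2} \cdot 2 z 4} = \frac{1}{z + 2 z \sqrt{2} \cdot 4} = \frac{1}{z + 8 z \sqrt{2}}$)
$\frac{Q{\left(-24 \right)} + g{\left(105 \right)}}{-42649 + 39387} = \frac{\frac{1}{\left(-24\right) \left(1 + 8 \sqrt{2}\right)} - 8}{-42649 + 39387} = \frac{- \frac{1}{24 \left(1 + 8 \sqrt{2}\right)} - 8}{-3262} = \left(-8 - \frac{1}{24 \left(1 + 8 \sqrt{2}\right)}\right) \left(- \frac{1}{3262}\right) = \frac{4}{1631} + \frac{1}{78288 \left(1 + 8 \sqrt{2}\right)}$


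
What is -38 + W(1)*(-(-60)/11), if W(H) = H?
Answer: -358/11 ≈ -32.545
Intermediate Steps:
-38 + W(1)*(-(-60)/11) = -38 + 1*(-(-60)/11) = -38 + 1*(-15*(-4/11)) = -38 + 1*(60/11) = -38 + 60/11 = -358/11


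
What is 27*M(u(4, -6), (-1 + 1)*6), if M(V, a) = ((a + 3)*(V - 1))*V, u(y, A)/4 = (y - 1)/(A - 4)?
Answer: 5346/25 ≈ 213.84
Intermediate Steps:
u(y, A) = 4*(-1 + y)/(-4 + A) (u(y, A) = 4*((y - 1)/(A - 4)) = 4*((-1 + y)/(-4 + A)) = 4*(-1 + y)/(-4 + A))
M(V, a) = V*(-1 + V)*(3 + a) (M(V, a) = ((3 + a)*(-1 + V))*V = ((-1 + V)*(3 + a))*V = V*(-1 + V)*(3 + a))
27*M(u(4, -6), (-1 + 1)*6) = 27*((4*(-1 + 4)/(-4 - 6))*(-3 - (-1 + 1)*6 + 3*(4*(-1 + 4)/(-4 - 6)) + (4*(-1 + 4)/(-4 - 6))*((-1 + 1)*6))) = 27*((4*3/(-10))*(-3 - 0*6 + 3*(4*3/(-10)) + (4*3/(-10))*(0*6))) = 27*((4*(-1/10)*3)*(-3 - 1*0 + 3*(4*(-1/10)*3) + (4*(-1/10)*3)*0)) = 27*(-6*(-3 + 0 + 3*(-6/5) - 6/5*0)/5) = 27*(-6*(-3 + 0 - 18/5 + 0)/5) = 27*(-6/5*(-33/5)) = 27*(198/25) = 5346/25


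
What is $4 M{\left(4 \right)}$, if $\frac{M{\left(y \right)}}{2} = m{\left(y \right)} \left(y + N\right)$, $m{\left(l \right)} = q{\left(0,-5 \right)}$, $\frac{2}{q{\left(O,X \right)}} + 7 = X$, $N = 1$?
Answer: $- \frac{20}{3} \approx -6.6667$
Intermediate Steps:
$q{\left(O,X \right)} = \frac{2}{-7 + X}$
$m{\left(l \right)} = - \frac{1}{6}$ ($m{\left(l \right)} = \frac{2}{-7 - 5} = \frac{2}{-12} = 2 \left(- \frac{1}{12}\right) = - \frac{1}{6}$)
$M{\left(y \right)} = - \frac{1}{3} - \frac{y}{3}$ ($M{\left(y \right)} = 2 \left(- \frac{y + 1}{6}\right) = 2 \left(- \frac{1 + y}{6}\right) = 2 \left(- \frac{1}{6} - \frac{y}{6}\right) = - \frac{1}{3} - \frac{y}{3}$)
$4 M{\left(4 \right)} = 4 \left(- \frac{1}{3} - \frac{4}{3}\right) = 4 \left(- \frac{5}{3}\right) = - \frac{20}{3}$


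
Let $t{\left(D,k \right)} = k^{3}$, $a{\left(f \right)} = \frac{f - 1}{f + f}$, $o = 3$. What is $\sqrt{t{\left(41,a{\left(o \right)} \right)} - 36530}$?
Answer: $\frac{i \sqrt{2958927}}{9} \approx 191.13 i$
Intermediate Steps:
$a{\left(f \right)} = \frac{-1 + f}{2 f}$
$\sqrt{t{\left(41,a{\left(o \right)} \right)} - 36530} = \sqrt{\left(\frac{-1 + 3}{2 \cdot 3}\right)^{3} - 36530} = \sqrt{\left(\frac{1}{2} \cdot \frac{1}{3} \cdot 2\right)^{3} - 36530} = \sqrt{\left(\frac{1}{3}\right)^{3} - 36530} = \sqrt{\frac{1}{27} - 36530} = \sqrt{- \frac{986309}{27}} = \frac{i \sqrt{2958927}}{9}$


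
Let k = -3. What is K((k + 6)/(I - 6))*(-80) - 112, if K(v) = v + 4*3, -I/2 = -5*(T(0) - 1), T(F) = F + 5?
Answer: -18344/17 ≈ -1079.1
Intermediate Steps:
T(F) = 5 + F
I = 40 (I = -(-10)*((5 + 0) - 1) = -(-10)*(5 - 1) = -(-10)*4 = -2*(-20) = 40)
K(v) = 12 + v (K(v) = v + 12 = 12 + v)
K((k + 6)/(I - 6))*(-80) - 112 = (12 + (-3 + 6)/(40 - 6))*(-80) - 112 = (12 + 3/34)*(-80) - 112 = (411/34)*(-80) - 112 = -16440/17 - 112 = -18344/17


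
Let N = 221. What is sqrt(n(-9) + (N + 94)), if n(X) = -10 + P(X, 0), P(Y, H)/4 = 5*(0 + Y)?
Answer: 5*sqrt(5) ≈ 11.180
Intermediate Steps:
P(Y, H) = 20*Y (P(Y, H) = 4*(5*(0 + Y)) = 4*(5*Y) = 20*Y)
n(X) = -10 + 20*X
sqrt(n(-9) + (N + 94)) = sqrt((-10 + 20*(-9)) + (221 + 94)) = sqrt((-10 - 180) + 315) = sqrt(-190 + 315) = sqrt(125) = 5*sqrt(5)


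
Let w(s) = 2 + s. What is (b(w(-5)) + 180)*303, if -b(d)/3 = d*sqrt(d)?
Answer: 54540 + 2727*I*sqrt(3) ≈ 54540.0 + 4723.3*I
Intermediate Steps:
b(d) = -3*d**(3/2) (b(d) = -3*d*sqrt(d) = -3*d**(3/2))
(b(w(-5)) + 180)*303 = (-3*(2 - 5)**(3/2) + 180)*303 = (-(-9)*I*sqrt(3) + 180)*303 = (9*I*sqrt(3) + 180)*303 = (180 + 9*I*sqrt(3))*303 = 54540 + 2727*I*sqrt(3)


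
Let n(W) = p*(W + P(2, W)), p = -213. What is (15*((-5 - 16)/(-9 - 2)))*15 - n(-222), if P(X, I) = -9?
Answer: -536508/11 ≈ -48773.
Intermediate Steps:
n(W) = 1917 - 213*W (n(W) = -213*(W - 9) = -213*(-9 + W) = 1917 - 213*W)
(15*((-5 - 16)/(-9 - 2)))*15 - n(-222) = (15*((-5 - 16)/(-9 - 2)))*15 - (1917 - 213*(-222)) = (15*(-21/(-11)))*15 - (1917 + 47286) = (15*(-21*(-1/11)))*15 - 1*49203 = (15*(21/11))*15 - 49203 = (315/11)*15 - 49203 = 4725/11 - 49203 = -536508/11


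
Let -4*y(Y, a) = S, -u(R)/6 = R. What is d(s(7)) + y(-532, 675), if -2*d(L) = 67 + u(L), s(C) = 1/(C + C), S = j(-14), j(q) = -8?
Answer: -219/7 ≈ -31.286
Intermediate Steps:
u(R) = -6*R
S = -8
s(C) = 1/(2*C)
y(Y, a) = 2 (y(Y, a) = -¼*(-8) = 2)
d(L) = -67/2 + 3*L (d(L) = -(67 - 6*L)/2 = -67/2 + 3*L)
d(s(7)) + y(-532, 675) = (-67/2 + 3*((½)/7)) + 2 = (-67/2 + 3*((½)*(⅐))) + 2 = (-67/2 + 3*(1/14)) + 2 = (-67/2 + 3/14) + 2 = -233/7 + 2 = -219/7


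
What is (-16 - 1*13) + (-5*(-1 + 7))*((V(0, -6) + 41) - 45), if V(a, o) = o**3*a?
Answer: 91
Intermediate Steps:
V(a, o) = a*o**3
(-16 - 1*13) + (-5*(-1 + 7))*((V(0, -6) + 41) - 45) = (-16 - 1*13) + (-5*(-1 + 7))*((0*(-6)**3 + 41) - 45) = (-16 - 13) + (-5*6)*((0*(-216) + 41) - 45) = -29 - 30*((0 + 41) - 45) = -29 - 30*(41 - 45) = -29 - 30*(-4) = -29 + 120 = 91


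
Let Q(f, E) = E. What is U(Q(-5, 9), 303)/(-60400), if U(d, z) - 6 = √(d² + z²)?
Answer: -3/30200 - 3*√10210/60400 ≈ -0.0051181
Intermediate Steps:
U(d, z) = 6 + √(d² + z²)
U(Q(-5, 9), 303)/(-60400) = (6 + √(9² + 303²))/(-60400) = (6 + √(81 + 91809))*(-1/60400) = (6 + √91890)*(-1/60400) = (6 + 3*√10210)*(-1/60400) = -3/30200 - 3*√10210/60400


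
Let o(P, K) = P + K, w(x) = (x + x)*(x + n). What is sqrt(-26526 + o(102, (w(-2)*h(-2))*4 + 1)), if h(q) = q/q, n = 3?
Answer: I*sqrt(26439) ≈ 162.6*I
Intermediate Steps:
h(q) = 1
w(x) = 2*x*(3 + x) (w(x) = (x + x)*(x + 3) = (2*x)*(3 + x) = 2*x*(3 + x))
o(P, K) = K + P
sqrt(-26526 + o(102, (w(-2)*h(-2))*4 + 1)) = sqrt(-26526 + ((((2*(-2)*(3 - 2))*1)*4 + 1) + 102)) = sqrt(-26526 + ((((2*(-2)*1)*1)*4 + 1) + 102)) = sqrt(-26526 + ((-4*1*4 + 1) + 102)) = sqrt(-26526 + ((-4*4 + 1) + 102)) = sqrt(-26526 + ((-16 + 1) + 102)) = sqrt(-26526 + (-15 + 102)) = sqrt(-26526 + 87) = sqrt(-26439) = I*sqrt(26439)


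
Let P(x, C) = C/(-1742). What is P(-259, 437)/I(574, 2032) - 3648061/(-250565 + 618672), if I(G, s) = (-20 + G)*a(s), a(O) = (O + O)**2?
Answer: -58147012408218812967/5867314799969898496 ≈ -9.9103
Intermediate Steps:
a(O) = 4*O**2 (a(O) = (2*O)**2 = 4*O**2)
P(x, C) = -C/1742 (P(x, C) = C*(-1/1742) = -C/1742)
I(G, s) = 4*s**2*(-20 + G) (I(G, s) = (-20 + G)*(4*s**2) = 4*s**2*(-20 + G))
P(-259, 437)/I(574, 2032) - 3648061/(-250565 + 618672) = (-1/1742*437)/((4*2032**2*(-20 + 574))) - 3648061/(-250565 + 618672) = -437/(1742*(4*4129024*554)) - 3648061/368107 = -437/1742/9149917184 - 3648061*1/368107 = -437/1742*1/9149917184 - 3648061/368107 = -437/15939155734528 - 3648061/368107 = -58147012408218812967/5867314799969898496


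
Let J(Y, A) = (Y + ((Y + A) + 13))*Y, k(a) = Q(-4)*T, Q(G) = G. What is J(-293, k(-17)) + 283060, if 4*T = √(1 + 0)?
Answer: 451242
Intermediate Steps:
T = ¼ (T = √(1 + 0)/4 = √1/4 = (¼)*1 = ¼ ≈ 0.25000)
k(a) = -1 (k(a) = -4*¼ = -1)
J(Y, A) = Y*(13 + A + 2*Y) (J(Y, A) = (Y + ((A + Y) + 13))*Y = (Y + (13 + A + Y))*Y = (13 + A + 2*Y)*Y = Y*(13 + A + 2*Y))
J(-293, k(-17)) + 283060 = -293*(13 - 1 + 2*(-293)) + 283060 = -293*(13 - 1 - 586) + 283060 = -293*(-574) + 283060 = 168182 + 283060 = 451242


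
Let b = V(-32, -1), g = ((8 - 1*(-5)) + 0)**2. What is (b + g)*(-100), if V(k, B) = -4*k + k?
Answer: -26500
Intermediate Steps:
V(k, B) = -3*k
g = 169 (g = ((8 + 5) + 0)**2 = (13 + 0)**2 = 13**2 = 169)
b = 96 (b = -3*(-32) = 96)
(b + g)*(-100) = (96 + 169)*(-100) = 265*(-100) = -26500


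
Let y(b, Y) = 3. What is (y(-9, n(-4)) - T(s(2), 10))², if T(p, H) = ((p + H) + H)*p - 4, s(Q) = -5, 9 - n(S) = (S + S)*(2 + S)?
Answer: 6724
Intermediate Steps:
n(S) = 9 - 2*S*(2 + S) (n(S) = 9 - (S + S)*(2 + S) = 9 - 2*S*(2 + S))
T(p, H) = -4 + p*(p + 2*H) (T(p, H) = ((H + p) + H)*p - 4 = (p + 2*H)*p - 4 = p*(p + 2*H) - 4 = -4 + p*(p + 2*H))
(y(-9, n(-4)) - T(s(2), 10))² = (3 - (-4 + (-5)² + 2*10*(-5)))² = (3 - (-4 + 25 - 100))² = (3 - 1*(-79))² = (3 + 79)² = 82² = 6724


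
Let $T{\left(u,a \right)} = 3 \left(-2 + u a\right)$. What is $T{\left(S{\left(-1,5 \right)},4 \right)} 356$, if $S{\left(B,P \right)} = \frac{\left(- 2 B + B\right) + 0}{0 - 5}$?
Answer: $- \frac{14952}{5} \approx -2990.4$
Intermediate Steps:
$S{\left(B,P \right)} = \frac{B}{5}$ ($S{\left(B,P \right)} = \frac{- B + 0}{-5} = - B \left(- \frac{1}{5}\right) = \frac{B}{5}$)
$T{\left(u,a \right)} = -6 + 3 a u$ ($T{\left(u,a \right)} = 3 \left(-2 + a u\right) = -6 + 3 a u$)
$T{\left(S{\left(-1,5 \right)},4 \right)} 356 = \left(-6 + 3 \cdot 4 \cdot \frac{1}{5} \left(-1\right)\right) 356 = \left(-6 + 3 \cdot 4 \left(- \frac{1}{5}\right)\right) 356 = \left(-6 - \frac{12}{5}\right) 356 = \left(- \frac{42}{5}\right) 356 = - \frac{14952}{5}$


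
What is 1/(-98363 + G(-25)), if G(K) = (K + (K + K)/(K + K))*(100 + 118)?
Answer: -1/103595 ≈ -9.6530e-6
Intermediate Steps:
G(K) = 218 + 218*K (G(K) = (K + (2*K)/((2*K)))*218 = (K + (2*K)*(1/(2*K)))*218 = (K + 1)*218 = (1 + K)*218 = 218 + 218*K)
1/(-98363 + G(-25)) = 1/(-98363 + (218 + 218*(-25))) = 1/(-98363 + (218 - 5450)) = 1/(-98363 - 5232) = 1/(-103595) = -1/103595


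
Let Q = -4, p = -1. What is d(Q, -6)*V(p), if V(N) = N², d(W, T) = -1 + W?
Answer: -5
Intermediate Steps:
d(Q, -6)*V(p) = (-1 - 4)*(-1)² = -5*1 = -5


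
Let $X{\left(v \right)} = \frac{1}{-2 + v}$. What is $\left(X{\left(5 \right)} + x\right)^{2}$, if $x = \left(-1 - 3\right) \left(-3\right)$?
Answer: $\frac{1369}{9} \approx 152.11$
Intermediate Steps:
$x = 12$ ($x = \left(-4\right) \left(-3\right) = 12$)
$\left(X{\left(5 \right)} + x\right)^{2} = \left(\frac{1}{-2 + 5} + 12\right)^{2} = \left(\frac{1}{3} + 12\right)^{2} = \left(\frac{37}{3}\right)^{2} = \frac{1369}{9}$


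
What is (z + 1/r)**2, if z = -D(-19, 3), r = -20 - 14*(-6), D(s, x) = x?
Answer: 36481/4096 ≈ 8.9065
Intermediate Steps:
r = 64 (r = -20 - 1*(-84) = -20 + 84 = 64)
z = -3 (z = -1*3 = -3)
(z + 1/r)**2 = (-3 + 1/64)**2 = (-191/64)**2 = 36481/4096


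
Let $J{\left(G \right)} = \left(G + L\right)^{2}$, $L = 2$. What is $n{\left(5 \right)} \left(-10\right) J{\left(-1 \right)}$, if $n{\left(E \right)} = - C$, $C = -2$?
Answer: $-20$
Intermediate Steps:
$J{\left(G \right)} = \left(2 + G\right)^{2}$ ($J{\left(G \right)} = \left(G + 2\right)^{2} = \left(2 + G\right)^{2}$)
$n{\left(E \right)} = 2$ ($n{\left(E \right)} = \left(-1\right) \left(-2\right) = 2$)
$n{\left(5 \right)} \left(-10\right) J{\left(-1 \right)} = 2 \left(-10\right) \left(2 - 1\right)^{2} = - 20 \cdot 1^{2} = \left(-20\right) 1 = -20$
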